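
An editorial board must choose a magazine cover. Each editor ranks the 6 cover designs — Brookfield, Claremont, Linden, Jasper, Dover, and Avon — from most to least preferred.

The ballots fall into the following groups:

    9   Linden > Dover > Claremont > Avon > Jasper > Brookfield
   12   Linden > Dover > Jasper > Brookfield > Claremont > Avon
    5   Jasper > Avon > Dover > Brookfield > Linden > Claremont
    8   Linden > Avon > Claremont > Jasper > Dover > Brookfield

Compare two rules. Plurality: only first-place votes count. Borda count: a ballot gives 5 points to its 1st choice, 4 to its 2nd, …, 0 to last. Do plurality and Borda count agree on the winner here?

Yes

Plurality first-place counts: Brookfield 0, Claremont 0, Linden 29, Jasper 5, Dover 0, Avon 0 → Linden.
Borda totals: Brookfield 34, Claremont 63, Linden 150, Jasper 86, Dover 107, Avon 70 → Linden.
The two rules agree on Linden.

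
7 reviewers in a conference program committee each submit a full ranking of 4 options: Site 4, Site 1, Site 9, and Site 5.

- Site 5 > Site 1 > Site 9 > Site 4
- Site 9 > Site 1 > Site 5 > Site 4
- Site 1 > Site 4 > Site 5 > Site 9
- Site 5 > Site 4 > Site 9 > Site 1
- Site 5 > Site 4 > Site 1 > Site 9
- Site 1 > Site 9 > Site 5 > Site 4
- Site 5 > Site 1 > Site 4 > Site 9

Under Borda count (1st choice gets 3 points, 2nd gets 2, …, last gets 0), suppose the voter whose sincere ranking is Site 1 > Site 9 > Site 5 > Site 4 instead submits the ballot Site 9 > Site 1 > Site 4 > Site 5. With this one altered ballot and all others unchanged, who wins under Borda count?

Site 5

Borda totals with the altered ballot: Site 4 8, Site 1 12, Site 9 8, Site 5 14.
The winner is unchanged: still Site 5.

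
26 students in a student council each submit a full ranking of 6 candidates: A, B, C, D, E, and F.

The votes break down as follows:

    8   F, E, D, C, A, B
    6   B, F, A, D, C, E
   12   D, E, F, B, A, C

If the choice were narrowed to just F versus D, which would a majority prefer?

Ballots ranking F above D: 8+6 = 14.
Ballots ranking D above F: 12.
F wins the head-to-head, 14–12.

F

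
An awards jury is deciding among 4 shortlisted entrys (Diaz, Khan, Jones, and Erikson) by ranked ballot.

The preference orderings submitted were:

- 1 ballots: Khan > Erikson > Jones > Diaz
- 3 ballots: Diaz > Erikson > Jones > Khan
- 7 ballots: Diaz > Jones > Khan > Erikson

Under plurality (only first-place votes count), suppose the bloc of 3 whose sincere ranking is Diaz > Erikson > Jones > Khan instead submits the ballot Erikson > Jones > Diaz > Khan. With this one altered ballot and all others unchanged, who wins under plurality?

Diaz

First-place totals with the altered ballot: Diaz 7, Khan 1, Jones 0, Erikson 3.
The winner is unchanged: still Diaz.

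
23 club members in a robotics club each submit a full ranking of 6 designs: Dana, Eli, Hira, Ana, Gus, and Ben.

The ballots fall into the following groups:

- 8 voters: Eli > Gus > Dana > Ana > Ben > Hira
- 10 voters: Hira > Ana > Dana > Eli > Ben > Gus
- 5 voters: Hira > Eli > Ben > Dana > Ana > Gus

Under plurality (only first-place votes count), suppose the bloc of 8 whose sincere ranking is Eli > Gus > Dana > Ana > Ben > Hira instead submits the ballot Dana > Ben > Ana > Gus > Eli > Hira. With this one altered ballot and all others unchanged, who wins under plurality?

Hira

First-place totals with the altered ballot: Dana 8, Eli 0, Hira 15, Ana 0, Gus 0, Ben 0.
The winner is unchanged: still Hira.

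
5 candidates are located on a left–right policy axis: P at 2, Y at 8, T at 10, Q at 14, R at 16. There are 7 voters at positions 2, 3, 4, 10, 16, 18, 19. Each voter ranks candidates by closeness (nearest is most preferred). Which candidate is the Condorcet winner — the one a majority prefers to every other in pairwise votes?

T

With single-peaked preferences on a line, the Condorcet winner is the candidate closest to the median voter.
The median voter (position 10) is closest to T at 10.
Check: T vs Y — voters closer to T: 4 of 7.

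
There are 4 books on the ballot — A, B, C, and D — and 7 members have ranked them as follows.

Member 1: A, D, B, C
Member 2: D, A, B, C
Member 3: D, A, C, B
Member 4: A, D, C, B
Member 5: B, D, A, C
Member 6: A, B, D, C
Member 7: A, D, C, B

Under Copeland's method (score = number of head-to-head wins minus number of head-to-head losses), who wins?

Pairwise results:
  A vs B: A wins 6–1.
  A vs C: A wins 7–0.
  A vs D: A wins 4–3.
  B vs C: B wins 4–3.
  B vs D: D wins 5–2.
  C vs D: D wins 7–0.
Copeland scores (wins − losses):
  A: 3 − 0 = 3
  B: 1 − 2 = -1
  C: 0 − 3 = -3
  D: 2 − 1 = 1
A has the best Copeland score.

A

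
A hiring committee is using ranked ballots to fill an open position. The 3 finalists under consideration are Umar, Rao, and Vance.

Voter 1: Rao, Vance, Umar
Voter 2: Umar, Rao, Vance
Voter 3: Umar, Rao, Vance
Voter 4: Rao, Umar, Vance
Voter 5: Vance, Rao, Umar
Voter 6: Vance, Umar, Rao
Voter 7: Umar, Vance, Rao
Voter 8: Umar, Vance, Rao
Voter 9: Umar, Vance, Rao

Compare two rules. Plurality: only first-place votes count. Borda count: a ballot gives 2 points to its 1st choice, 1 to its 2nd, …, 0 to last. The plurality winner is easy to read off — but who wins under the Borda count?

Umar

Plurality first-place counts: Umar 5, Rao 2, Vance 2 → Umar.
Borda totals: Umar 12, Rao 7, Vance 8 → Umar.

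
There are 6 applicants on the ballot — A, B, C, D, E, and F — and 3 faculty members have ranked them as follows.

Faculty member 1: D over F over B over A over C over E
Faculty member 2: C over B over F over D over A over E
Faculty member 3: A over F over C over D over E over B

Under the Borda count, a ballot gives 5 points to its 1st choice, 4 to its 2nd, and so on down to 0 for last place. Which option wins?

F

Borda scores:
  A: 2 + 1 + 5 = 8
  B: 3 + 4 + 0 = 7
  C: 1 + 5 + 3 = 9
  D: 5 + 2 + 2 = 9
  E: 0 + 0 + 1 = 1
  F: 4 + 3 + 4 = 11
F has the highest total.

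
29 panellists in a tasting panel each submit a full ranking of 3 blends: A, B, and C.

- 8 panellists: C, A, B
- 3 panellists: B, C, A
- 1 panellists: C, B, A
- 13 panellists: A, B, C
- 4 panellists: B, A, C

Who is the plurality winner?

A

First-place vote totals:
  A: 13
  B: 7
  C: 9
A has the most first-place votes.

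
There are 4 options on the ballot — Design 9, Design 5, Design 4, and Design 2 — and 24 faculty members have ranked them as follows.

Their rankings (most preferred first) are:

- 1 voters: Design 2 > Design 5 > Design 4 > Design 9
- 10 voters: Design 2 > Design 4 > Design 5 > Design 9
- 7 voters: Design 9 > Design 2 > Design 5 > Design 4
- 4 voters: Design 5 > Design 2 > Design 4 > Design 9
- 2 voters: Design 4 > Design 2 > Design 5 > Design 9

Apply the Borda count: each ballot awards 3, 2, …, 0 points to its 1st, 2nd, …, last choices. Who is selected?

Design 2

Borda scores:
  Design 9: 0 + 10·0 + 7·3 + 4·0 + 2·0 = 21
  Design 5: 2 + 10·1 + 7·1 + 4·3 + 2·1 = 33
  Design 4: 1 + 10·2 + 7·0 + 4·1 + 2·3 = 31
  Design 2: 3 + 10·3 + 7·2 + 4·2 + 2·2 = 59
Design 2 has the highest total.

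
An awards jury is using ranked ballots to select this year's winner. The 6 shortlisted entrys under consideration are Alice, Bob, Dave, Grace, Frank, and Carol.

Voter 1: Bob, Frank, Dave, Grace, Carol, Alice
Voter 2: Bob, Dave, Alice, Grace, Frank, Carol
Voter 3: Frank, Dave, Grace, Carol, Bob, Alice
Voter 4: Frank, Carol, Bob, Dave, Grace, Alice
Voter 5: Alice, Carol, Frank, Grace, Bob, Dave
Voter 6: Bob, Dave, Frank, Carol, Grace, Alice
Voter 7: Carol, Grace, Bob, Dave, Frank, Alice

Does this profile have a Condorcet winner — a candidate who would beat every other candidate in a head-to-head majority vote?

Head-to-head results (7 voters total):
Alice vs Bob: Bob wins 6–1.
Alice vs Dave: Dave wins 6–1.
Alice vs Grace: Grace wins 5–2.
Alice vs Frank: Frank wins 5–2.
Alice vs Carol: Carol wins 5–2.
Bob vs Dave: Bob wins 6–1.
Bob vs Grace: Bob wins 4–3.
Bob vs Frank: Bob wins 4–3.
Bob vs Carol: Carol wins 4–3.
Dave vs Grace: Dave wins 5–2.
Dave vs Frank: Frank wins 4–3.
Dave vs Carol: Dave wins 4–3.
Grace vs Frank: Frank wins 5–2.
Grace vs Carol: Carol wins 4–3.
Frank vs Carol: Frank wins 5–2.
No candidate beats all others: Bob beats Dave beats Carol beats Bob, a majority cycle.

No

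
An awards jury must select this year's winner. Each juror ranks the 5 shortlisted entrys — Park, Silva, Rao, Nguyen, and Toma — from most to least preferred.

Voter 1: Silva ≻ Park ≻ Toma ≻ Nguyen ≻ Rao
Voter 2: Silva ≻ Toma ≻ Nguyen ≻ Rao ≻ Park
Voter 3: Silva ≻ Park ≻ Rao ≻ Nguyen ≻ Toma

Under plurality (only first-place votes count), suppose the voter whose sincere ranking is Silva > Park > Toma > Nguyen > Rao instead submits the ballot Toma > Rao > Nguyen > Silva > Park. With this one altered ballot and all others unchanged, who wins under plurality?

First-place totals with the altered ballot: Park 0, Silva 2, Rao 0, Nguyen 0, Toma 1.
The winner is unchanged: still Silva.

Silva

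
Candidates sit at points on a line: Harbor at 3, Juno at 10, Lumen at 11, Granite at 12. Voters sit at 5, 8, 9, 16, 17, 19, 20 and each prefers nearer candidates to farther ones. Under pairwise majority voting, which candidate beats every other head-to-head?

Granite

With single-peaked preferences on a line, the Condorcet winner is the candidate closest to the median voter.
The median voter (position 16) is closest to Granite at 12.
Check: Granite vs Lumen — voters closer to Granite: 4 of 7.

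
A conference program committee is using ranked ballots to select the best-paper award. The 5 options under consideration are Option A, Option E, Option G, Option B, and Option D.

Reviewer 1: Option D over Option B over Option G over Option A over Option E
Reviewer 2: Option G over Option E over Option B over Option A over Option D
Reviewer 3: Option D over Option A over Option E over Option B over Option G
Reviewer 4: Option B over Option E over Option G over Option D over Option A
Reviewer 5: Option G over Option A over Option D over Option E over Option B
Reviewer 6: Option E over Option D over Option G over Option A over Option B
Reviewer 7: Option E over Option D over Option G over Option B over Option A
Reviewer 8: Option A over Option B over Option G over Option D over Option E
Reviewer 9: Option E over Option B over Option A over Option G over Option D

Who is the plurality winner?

First-place vote totals:
  Option A: 1
  Option E: 3
  Option G: 2
  Option B: 1
  Option D: 2
Option E has the most first-place votes.

Option E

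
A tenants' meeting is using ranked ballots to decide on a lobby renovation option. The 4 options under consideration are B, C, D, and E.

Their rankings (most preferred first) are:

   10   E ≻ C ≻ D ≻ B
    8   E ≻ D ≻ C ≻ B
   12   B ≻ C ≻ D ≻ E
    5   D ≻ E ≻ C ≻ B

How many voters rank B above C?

Ballots ranking B above C: 12.
Ballots ranking C above B: 10+8+5 = 23.
So 12 of 35 voters prefer B to C.

12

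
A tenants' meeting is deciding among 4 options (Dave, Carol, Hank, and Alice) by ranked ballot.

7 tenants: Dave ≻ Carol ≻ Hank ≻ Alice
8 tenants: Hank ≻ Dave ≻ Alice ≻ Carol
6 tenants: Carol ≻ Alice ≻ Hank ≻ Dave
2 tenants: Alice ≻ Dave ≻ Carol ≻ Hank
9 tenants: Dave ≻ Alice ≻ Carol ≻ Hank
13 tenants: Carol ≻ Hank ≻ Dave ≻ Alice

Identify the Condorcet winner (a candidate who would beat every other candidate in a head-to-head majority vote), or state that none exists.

No Condorcet winner

Head-to-head results (45 voters total):
Dave vs Carol: Dave wins 26–19.
Dave vs Hank: Hank wins 27–18.
Dave vs Alice: Dave wins 37–8.
Carol vs Hank: Carol wins 37–8.
Carol vs Alice: Carol wins 26–19.
Hank vs Alice: Hank wins 28–17.
No candidate beats all others: Dave beats Carol beats Hank beats Dave, a majority cycle.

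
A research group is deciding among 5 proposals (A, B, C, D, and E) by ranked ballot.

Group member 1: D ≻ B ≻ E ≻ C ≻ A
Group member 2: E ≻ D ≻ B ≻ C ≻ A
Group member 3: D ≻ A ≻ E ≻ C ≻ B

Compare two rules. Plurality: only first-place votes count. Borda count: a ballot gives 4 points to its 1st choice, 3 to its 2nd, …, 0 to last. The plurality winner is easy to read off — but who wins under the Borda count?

D

Plurality first-place counts: A 0, B 0, C 0, D 2, E 1 → D.
Borda totals: A 3, B 5, C 3, D 11, E 8 → D.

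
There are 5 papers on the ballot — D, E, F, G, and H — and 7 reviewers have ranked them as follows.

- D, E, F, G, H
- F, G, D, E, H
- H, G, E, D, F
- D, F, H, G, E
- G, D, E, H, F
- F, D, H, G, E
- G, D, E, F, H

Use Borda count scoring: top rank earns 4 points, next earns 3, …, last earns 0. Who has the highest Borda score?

Borda scores:
  D: 4 + 2 + 1 + 4 + 3 + 3 + 3 = 20
  E: 3 + 1 + 2 + 0 + 2 + 0 + 2 = 10
  F: 2 + 4 + 0 + 3 + 0 + 4 + 1 = 14
  G: 1 + 3 + 3 + 1 + 4 + 1 + 4 = 17
  H: 0 + 0 + 4 + 2 + 1 + 2 + 0 = 9
D has the highest total.

D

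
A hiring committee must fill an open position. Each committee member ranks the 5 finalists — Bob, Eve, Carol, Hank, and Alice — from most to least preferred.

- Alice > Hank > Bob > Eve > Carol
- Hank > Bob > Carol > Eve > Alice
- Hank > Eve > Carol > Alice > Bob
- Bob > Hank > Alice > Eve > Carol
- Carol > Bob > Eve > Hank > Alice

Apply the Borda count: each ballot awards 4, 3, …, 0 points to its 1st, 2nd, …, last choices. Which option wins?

Hank

Borda scores:
  Bob: 2 + 3 + 0 + 4 + 3 = 12
  Eve: 1 + 1 + 3 + 1 + 2 = 8
  Carol: 0 + 2 + 2 + 0 + 4 = 8
  Hank: 3 + 4 + 4 + 3 + 1 = 15
  Alice: 4 + 0 + 1 + 2 + 0 = 7
Hank has the highest total.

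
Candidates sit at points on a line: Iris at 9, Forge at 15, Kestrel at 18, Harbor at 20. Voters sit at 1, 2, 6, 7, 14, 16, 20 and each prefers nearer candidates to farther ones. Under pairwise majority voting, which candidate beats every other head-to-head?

With single-peaked preferences on a line, the Condorcet winner is the candidate closest to the median voter.
The median voter (position 7) is closest to Iris at 9.
Check: Iris vs Forge — voters closer to Iris: 4 of 7.

Iris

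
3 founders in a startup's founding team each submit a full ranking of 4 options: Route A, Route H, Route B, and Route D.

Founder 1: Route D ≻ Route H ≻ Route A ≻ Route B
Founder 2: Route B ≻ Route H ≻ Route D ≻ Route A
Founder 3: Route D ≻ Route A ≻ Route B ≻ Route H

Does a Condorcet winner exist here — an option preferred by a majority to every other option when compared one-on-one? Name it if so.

Route D

Head-to-head results (3 voters total):
Route A vs Route H: Route H wins 2–1.
Route A vs Route B: Route A wins 2–1.
Route A vs Route D: Route D wins 3–0.
Route H vs Route B: Route B wins 2–1.
Route H vs Route D: Route D wins 2–1.
Route B vs Route D: Route D wins 2–1.
Route D beats each rival — Route A (3–0), Route H (2–1), Route B (2–1) — so Route D is the Condorcet winner.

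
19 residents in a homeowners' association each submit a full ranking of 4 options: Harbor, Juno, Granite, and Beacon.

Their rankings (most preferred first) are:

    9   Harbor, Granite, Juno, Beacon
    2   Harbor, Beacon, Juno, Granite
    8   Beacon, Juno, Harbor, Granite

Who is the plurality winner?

Harbor

First-place vote totals:
  Harbor: 11
  Juno: 0
  Granite: 0
  Beacon: 8
Harbor has the most first-place votes.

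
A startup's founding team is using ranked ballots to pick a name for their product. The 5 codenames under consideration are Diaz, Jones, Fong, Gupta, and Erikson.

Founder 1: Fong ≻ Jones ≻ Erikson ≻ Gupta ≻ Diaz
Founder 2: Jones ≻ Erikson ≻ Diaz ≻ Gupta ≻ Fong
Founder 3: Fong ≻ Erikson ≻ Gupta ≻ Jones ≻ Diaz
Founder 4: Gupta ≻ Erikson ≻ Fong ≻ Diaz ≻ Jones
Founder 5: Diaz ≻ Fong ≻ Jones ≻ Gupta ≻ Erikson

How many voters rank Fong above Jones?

4

Ballots ranking Fong above Jones: 4.
Ballots ranking Jones above Fong: 1.
So 4 of 5 voters prefer Fong to Jones.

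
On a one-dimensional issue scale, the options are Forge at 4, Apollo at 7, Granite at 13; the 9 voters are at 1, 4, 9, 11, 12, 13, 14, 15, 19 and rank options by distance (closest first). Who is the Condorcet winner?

Granite

With single-peaked preferences on a line, the Condorcet winner is the candidate closest to the median voter.
The median voter (position 12) is closest to Granite at 13.
Check: Granite vs Apollo — voters closer to Granite: 6 of 9.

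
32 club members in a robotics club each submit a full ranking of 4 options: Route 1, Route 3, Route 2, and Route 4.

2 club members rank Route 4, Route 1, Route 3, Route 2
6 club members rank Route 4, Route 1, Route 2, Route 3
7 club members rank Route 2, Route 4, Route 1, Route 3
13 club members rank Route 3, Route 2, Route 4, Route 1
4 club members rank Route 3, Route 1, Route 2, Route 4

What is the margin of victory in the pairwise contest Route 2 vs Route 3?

Ballots ranking Route 2 above Route 3: 6+7 = 13.
Ballots ranking Route 3 above Route 2: 2+13+4 = 19.
Route 3 wins 19–13, a margin of 6.

6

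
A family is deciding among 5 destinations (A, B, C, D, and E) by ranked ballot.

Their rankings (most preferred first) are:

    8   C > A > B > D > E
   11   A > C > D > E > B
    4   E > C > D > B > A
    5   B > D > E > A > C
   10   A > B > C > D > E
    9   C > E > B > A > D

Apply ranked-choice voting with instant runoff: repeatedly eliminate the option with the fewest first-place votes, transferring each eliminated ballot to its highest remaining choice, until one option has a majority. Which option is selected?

Round 1: A 21, C 17, B 5, E 4, D 0. D has the fewest and is eliminated.
Round 2: A 21, C 17, B 5, E 4. E has the fewest and is eliminated.
Round 3: A 21, C 21, B 5. B has the fewest and is eliminated.
Round 4: A 26, C 21. A has a majority.

A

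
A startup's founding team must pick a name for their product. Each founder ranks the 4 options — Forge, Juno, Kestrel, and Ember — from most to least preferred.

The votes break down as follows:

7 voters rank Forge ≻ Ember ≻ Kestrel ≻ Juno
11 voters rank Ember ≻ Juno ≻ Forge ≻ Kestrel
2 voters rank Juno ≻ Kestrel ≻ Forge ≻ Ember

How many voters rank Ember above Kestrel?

Ballots ranking Ember above Kestrel: 7+11 = 18.
Ballots ranking Kestrel above Ember: 2.
So 18 of 20 voters prefer Ember to Kestrel.

18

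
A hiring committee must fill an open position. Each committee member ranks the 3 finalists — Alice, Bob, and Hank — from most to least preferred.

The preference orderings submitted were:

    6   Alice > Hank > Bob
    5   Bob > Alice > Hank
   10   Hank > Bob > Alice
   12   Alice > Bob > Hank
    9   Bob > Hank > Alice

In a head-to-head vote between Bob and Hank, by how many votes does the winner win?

10

Ballots ranking Bob above Hank: 5+12+9 = 26.
Ballots ranking Hank above Bob: 6+10 = 16.
Bob wins 26–16, a margin of 10.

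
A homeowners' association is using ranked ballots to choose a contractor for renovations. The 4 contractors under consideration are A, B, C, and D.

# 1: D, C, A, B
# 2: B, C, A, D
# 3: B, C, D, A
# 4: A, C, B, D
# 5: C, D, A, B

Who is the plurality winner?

B

First-place vote totals:
  A: 1
  B: 2
  C: 1
  D: 1
B has the most first-place votes.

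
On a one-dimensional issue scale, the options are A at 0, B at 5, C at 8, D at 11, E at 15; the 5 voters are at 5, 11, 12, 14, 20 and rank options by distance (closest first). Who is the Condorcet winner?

With single-peaked preferences on a line, the Condorcet winner is the candidate closest to the median voter.
The median voter (position 12) is closest to D at 11.
Check: D vs A — voters closer to D: 4 of 5.

D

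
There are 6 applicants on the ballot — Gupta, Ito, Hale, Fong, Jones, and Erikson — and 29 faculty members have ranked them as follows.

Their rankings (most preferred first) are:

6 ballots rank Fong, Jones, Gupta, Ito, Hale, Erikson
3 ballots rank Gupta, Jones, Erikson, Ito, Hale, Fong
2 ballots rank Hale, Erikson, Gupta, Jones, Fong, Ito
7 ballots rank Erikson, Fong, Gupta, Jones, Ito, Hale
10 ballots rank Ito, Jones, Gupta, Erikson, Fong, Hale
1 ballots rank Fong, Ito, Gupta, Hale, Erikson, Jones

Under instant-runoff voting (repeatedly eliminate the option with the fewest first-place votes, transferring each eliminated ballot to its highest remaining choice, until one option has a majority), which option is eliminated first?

Round 1: Ito 10, Fong 7, Erikson 7, Gupta 3, Hale 2, Jones 0. Jones has the fewest and is eliminated.
Round 2: Ito 10, Fong 7, Erikson 7, Gupta 3, Hale 2. Hale has the fewest and is eliminated.
Round 3: Ito 10, Erikson 9, Fong 7, Gupta 3. Gupta has the fewest and is eliminated.
Round 4: Erikson 12, Ito 10, Fong 7. Fong has the fewest and is eliminated.
Round 5: Ito 17, Erikson 12. Ito has a majority.

Jones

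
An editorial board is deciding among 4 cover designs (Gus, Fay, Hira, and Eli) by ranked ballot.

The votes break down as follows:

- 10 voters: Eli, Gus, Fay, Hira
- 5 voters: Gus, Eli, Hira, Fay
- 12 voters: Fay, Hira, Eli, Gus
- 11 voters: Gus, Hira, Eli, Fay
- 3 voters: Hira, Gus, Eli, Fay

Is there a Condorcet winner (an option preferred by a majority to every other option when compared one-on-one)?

Head-to-head results (41 voters total):
Gus vs Fay: Gus wins 29–12.
Gus vs Hira: Gus wins 26–15.
Gus vs Eli: Eli wins 22–19.
Fay vs Hira: Fay wins 22–19.
Fay vs Eli: Eli wins 29–12.
Hira vs Eli: Hira wins 26–15.
No candidate beats all others: Gus beats Hira beats Eli beats Gus, a majority cycle.

No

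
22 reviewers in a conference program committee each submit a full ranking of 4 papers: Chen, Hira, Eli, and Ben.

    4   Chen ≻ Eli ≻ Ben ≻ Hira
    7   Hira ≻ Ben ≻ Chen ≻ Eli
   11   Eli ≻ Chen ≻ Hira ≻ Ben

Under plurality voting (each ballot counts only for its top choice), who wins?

First-place vote totals:
  Chen: 4
  Hira: 7
  Eli: 11
  Ben: 0
Eli has the most first-place votes.

Eli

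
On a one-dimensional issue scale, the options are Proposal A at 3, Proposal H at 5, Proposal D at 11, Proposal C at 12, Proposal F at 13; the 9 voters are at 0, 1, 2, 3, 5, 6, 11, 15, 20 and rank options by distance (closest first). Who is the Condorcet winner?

With single-peaked preferences on a line, the Condorcet winner is the candidate closest to the median voter.
The median voter (position 5) is closest to Proposal H at 5.
Check: Proposal H vs Proposal C — voters closer to Proposal H: 6 of 9.

Proposal H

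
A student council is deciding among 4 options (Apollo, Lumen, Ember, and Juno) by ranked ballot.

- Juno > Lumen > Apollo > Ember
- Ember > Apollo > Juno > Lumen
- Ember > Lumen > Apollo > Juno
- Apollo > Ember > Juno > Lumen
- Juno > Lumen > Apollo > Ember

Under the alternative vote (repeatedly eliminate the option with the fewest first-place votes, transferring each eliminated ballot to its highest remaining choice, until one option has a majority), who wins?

Round 1: Ember 2, Juno 2, Apollo 1, Lumen 0. Lumen has the fewest and is eliminated.
Round 2: Ember 2, Juno 2, Apollo 1. Apollo has the fewest and is eliminated.
Round 3: Ember 3, Juno 2. Ember has a majority.

Ember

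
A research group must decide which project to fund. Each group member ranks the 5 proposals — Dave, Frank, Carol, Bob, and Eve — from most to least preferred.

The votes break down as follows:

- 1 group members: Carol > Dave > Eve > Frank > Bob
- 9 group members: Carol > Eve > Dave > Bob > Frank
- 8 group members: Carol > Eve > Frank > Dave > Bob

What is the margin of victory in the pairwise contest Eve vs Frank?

18

Ballots ranking Eve above Frank: 1+9+8 = 18.
Ballots ranking Frank above Eve: 0.
Eve wins 18–0, a margin of 18.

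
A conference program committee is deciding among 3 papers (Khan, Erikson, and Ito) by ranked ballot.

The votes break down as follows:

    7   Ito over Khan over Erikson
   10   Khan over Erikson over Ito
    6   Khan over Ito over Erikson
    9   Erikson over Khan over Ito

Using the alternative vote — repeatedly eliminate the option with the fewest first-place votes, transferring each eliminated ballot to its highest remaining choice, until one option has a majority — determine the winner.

Khan

Round 1: Khan 16, Erikson 9, Ito 7. Ito has the fewest and is eliminated.
Round 2: Khan 23, Erikson 9. Khan has a majority.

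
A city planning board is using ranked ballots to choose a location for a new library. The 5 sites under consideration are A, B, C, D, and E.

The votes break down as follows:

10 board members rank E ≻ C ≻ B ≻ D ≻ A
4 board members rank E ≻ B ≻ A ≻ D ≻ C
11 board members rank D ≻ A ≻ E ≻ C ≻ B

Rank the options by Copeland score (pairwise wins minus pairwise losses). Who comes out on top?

E

Pairwise results:
  A vs B: B wins 14–11.
  A vs C: A wins 15–10.
  A vs D: D wins 21–4.
  A vs E: E wins 14–11.
  B vs C: C wins 21–4.
  B vs D: B wins 14–11.
  B vs E: E wins 25–0.
  C vs D: D wins 15–10.
  C vs E: E wins 25–0.
  D vs E: E wins 14–11.
Copeland scores (wins − losses):
  A: 1 − 3 = -2
  B: 2 − 2 = 0
  C: 1 − 3 = -2
  D: 2 − 2 = 0
  E: 4 − 0 = 4
E has the best Copeland score.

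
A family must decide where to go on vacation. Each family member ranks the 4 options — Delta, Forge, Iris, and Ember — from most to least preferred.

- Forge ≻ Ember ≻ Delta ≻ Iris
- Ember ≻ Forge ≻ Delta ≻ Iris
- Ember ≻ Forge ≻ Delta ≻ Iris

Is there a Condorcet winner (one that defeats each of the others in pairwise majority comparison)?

Head-to-head results (3 voters total):
Delta vs Forge: Forge wins 3–0.
Delta vs Iris: Delta wins 3–0.
Delta vs Ember: Ember wins 3–0.
Forge vs Iris: Forge wins 3–0.
Forge vs Ember: Ember wins 2–1.
Iris vs Ember: Ember wins 3–0.
Ember beats each rival — Delta (3–0), Forge (2–1), Iris (3–0) — so Ember is the Condorcet winner.

Yes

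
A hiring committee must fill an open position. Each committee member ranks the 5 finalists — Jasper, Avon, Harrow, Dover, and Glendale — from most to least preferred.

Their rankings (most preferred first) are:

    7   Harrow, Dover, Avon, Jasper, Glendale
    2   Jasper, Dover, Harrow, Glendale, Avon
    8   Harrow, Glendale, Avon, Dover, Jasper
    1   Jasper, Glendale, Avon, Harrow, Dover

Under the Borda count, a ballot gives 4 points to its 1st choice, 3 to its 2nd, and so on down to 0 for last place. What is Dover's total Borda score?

Borda scores:
  Jasper: 7·1 + 2·4 + 8·0 + 4 = 19
  Avon: 7·2 + 2·0 + 8·2 + 2 = 32
  Harrow: 7·4 + 2·2 + 8·4 + 1 = 65
  Dover: 7·3 + 2·3 + 8·1 + 0 = 35
  Glendale: 7·0 + 2·1 + 8·3 + 3 = 29

35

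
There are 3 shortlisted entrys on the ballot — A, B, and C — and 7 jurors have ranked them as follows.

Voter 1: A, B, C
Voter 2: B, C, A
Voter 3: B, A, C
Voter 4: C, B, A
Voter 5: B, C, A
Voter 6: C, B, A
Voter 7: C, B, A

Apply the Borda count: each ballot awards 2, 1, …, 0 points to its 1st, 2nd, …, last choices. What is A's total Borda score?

Borda scores:
  A: 2 + 0 + 1 + 0 + 0 + 0 + 0 = 3
  B: 1 + 2 + 2 + 1 + 2 + 1 + 1 = 10
  C: 0 + 1 + 0 + 2 + 1 + 2 + 2 = 8

3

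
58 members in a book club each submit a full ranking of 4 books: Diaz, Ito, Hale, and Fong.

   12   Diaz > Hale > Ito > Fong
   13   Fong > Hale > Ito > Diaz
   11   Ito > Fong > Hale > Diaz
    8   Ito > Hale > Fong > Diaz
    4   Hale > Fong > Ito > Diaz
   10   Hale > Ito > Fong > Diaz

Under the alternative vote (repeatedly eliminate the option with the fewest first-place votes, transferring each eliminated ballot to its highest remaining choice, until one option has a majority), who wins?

Round 1: Ito 19, Hale 14, Fong 13, Diaz 12. Diaz has the fewest and is eliminated.
Round 2: Hale 26, Ito 19, Fong 13. Fong has the fewest and is eliminated.
Round 3: Hale 39, Ito 19. Hale has a majority.

Hale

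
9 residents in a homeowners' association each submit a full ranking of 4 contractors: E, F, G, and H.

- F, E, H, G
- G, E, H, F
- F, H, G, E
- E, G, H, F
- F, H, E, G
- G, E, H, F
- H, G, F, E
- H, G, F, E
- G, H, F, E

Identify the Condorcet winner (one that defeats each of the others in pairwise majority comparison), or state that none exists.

Head-to-head results (9 voters total):
E vs F: F wins 6–3.
E vs G: G wins 6–3.
E vs H: H wins 5–4.
F vs G: G wins 6–3.
F vs H: H wins 6–3.
G vs H: H wins 5–4.
H beats each rival — E (5–4), F (6–3), G (5–4) — so H is the Condorcet winner.

H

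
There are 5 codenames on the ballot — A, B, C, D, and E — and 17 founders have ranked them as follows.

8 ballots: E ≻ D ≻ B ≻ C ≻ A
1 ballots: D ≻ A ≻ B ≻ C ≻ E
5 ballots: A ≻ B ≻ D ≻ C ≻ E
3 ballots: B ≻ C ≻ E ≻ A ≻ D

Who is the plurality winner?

First-place vote totals:
  A: 5
  B: 3
  C: 0
  D: 1
  E: 8
E has the most first-place votes.

E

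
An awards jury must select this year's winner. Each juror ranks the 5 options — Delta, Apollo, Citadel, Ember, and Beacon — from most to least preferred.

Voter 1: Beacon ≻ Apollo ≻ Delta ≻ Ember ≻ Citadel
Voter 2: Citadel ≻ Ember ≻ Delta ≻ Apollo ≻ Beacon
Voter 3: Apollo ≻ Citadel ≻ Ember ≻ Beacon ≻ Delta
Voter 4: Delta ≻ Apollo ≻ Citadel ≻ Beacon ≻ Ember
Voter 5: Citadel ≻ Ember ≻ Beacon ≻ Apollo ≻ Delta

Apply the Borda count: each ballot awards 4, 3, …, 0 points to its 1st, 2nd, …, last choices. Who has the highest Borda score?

Borda scores:
  Delta: 2 + 2 + 0 + 4 + 0 = 8
  Apollo: 3 + 1 + 4 + 3 + 1 = 12
  Citadel: 0 + 4 + 3 + 2 + 4 = 13
  Ember: 1 + 3 + 2 + 0 + 3 = 9
  Beacon: 4 + 0 + 1 + 1 + 2 = 8
Citadel has the highest total.

Citadel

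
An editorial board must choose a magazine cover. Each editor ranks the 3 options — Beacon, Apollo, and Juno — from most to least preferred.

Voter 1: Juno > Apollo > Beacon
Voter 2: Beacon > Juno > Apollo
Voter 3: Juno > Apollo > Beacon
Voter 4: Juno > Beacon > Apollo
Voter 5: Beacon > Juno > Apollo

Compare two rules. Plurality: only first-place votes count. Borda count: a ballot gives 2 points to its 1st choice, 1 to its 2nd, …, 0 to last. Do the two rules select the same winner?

Yes

Plurality first-place counts: Beacon 2, Apollo 0, Juno 3 → Juno.
Borda totals: Beacon 5, Apollo 2, Juno 8 → Juno.
The two rules agree on Juno.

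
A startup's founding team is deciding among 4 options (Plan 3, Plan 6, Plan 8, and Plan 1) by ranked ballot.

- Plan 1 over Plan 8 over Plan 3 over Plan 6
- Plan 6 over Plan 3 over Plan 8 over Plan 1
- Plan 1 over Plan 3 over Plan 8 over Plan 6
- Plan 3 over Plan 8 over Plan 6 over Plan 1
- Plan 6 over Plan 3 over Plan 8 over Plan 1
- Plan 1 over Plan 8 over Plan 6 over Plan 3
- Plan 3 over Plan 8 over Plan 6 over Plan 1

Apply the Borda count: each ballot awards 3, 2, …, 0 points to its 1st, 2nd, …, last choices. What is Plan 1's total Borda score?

9

Borda scores:
  Plan 3: 1 + 2 + 2 + 3 + 2 + 0 + 3 = 13
  Plan 6: 0 + 3 + 0 + 1 + 3 + 1 + 1 = 9
  Plan 8: 2 + 1 + 1 + 2 + 1 + 2 + 2 = 11
  Plan 1: 3 + 0 + 3 + 0 + 0 + 3 + 0 = 9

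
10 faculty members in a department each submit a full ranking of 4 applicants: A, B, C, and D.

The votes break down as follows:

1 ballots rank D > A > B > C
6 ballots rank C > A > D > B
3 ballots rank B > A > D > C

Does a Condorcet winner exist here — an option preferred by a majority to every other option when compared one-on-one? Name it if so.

Head-to-head results (10 voters total):
A vs B: A wins 7–3.
A vs C: C wins 6–4.
A vs D: A wins 9–1.
B vs C: C wins 6–4.
B vs D: D wins 7–3.
C vs D: C wins 6–4.
C beats each rival — A (6–4), B (6–4), D (6–4) — so C is the Condorcet winner.

C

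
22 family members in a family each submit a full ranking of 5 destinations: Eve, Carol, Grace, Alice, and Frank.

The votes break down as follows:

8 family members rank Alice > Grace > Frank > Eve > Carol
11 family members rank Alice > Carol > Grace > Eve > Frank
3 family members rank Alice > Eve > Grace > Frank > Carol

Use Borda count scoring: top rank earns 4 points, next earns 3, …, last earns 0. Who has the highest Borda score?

Alice

Borda scores:
  Eve: 8·1 + 11·1 + 3·3 = 28
  Carol: 8·0 + 11·3 + 3·0 = 33
  Grace: 8·3 + 11·2 + 3·2 = 52
  Alice: 8·4 + 11·4 + 3·4 = 88
  Frank: 8·2 + 11·0 + 3·1 = 19
Alice has the highest total.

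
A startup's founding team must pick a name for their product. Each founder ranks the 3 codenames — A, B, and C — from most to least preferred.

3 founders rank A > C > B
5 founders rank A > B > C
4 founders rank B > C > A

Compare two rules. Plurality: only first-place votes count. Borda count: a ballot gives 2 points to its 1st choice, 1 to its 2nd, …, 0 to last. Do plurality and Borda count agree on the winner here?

Plurality first-place counts: A 8, B 4, C 0 → A.
Borda totals: A 16, B 13, C 7 → A.
The two rules agree on A.

Yes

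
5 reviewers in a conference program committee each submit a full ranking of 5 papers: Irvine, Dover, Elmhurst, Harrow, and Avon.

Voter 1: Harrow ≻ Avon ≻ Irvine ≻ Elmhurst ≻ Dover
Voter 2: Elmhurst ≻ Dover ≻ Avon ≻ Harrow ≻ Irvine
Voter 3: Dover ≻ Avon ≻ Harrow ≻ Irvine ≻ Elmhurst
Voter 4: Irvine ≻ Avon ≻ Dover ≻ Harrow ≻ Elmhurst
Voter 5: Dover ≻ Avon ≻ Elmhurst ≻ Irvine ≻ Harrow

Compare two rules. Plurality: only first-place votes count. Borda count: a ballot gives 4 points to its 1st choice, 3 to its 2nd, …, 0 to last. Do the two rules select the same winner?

No

Plurality first-place counts: Irvine 1, Dover 2, Elmhurst 1, Harrow 1, Avon 0 → Dover.
Borda totals: Irvine 8, Dover 13, Elmhurst 7, Harrow 8, Avon 14 → Avon.
The two rules disagree: plurality picks Dover, Borda picks Avon.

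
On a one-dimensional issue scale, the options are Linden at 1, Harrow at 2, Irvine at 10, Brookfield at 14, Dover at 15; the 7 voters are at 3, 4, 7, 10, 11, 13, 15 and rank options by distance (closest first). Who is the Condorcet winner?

With single-peaked preferences on a line, the Condorcet winner is the candidate closest to the median voter.
The median voter (position 10) is closest to Irvine at 10.
Check: Irvine vs Brookfield — voters closer to Irvine: 5 of 7.

Irvine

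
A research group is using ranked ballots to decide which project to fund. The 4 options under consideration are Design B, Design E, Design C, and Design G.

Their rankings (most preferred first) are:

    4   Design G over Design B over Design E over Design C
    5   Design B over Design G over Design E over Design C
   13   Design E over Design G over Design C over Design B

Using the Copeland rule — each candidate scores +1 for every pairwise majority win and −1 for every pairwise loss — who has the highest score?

Design E

Pairwise results:
  Design B vs Design E: Design E wins 13–9.
  Design B vs Design C: Design C wins 13–9.
  Design B vs Design G: Design G wins 17–5.
  Design E vs Design C: Design E wins 22–0.
  Design E vs Design G: Design E wins 13–9.
  Design C vs Design G: Design G wins 22–0.
Copeland scores (wins − losses):
  Design B: 0 − 3 = -3
  Design E: 3 − 0 = 3
  Design C: 1 − 2 = -1
  Design G: 2 − 1 = 1
Design E has the best Copeland score.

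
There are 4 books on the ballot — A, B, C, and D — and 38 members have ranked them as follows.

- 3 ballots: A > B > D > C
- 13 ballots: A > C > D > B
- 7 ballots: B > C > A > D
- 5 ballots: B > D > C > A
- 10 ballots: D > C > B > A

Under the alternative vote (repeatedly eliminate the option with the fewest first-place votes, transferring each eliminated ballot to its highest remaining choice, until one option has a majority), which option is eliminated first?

Round 1: A 16, B 12, D 10, C 0. C has the fewest and is eliminated.
Round 2: A 16, B 12, D 10. D has the fewest and is eliminated.
Round 3: B 22, A 16. B has a majority.

C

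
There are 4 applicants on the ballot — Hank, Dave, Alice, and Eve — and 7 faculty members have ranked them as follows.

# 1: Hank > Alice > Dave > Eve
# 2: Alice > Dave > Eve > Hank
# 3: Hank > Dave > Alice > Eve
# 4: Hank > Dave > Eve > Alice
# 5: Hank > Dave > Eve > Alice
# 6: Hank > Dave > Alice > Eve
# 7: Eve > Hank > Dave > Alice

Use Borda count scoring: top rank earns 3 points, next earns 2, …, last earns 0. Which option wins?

Hank

Borda scores:
  Hank: 3 + 0 + 3 + 3 + 3 + 3 + 2 = 17
  Dave: 1 + 2 + 2 + 2 + 2 + 2 + 1 = 12
  Alice: 2 + 3 + 1 + 0 + 0 + 1 + 0 = 7
  Eve: 0 + 1 + 0 + 1 + 1 + 0 + 3 = 6
Hank has the highest total.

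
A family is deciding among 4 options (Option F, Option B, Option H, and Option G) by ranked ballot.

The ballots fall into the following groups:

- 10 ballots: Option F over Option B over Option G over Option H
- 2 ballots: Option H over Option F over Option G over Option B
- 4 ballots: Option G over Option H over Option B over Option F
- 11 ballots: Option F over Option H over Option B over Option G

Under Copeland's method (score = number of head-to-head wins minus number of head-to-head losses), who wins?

Option F

Pairwise results:
  Option F vs Option B: Option F wins 23–4.
  Option F vs Option H: Option F wins 21–6.
  Option F vs Option G: Option F wins 23–4.
  Option B vs Option H: Option H wins 17–10.
  Option B vs Option G: Option B wins 21–6.
  Option H vs Option G: Option G wins 14–13.
Copeland scores (wins − losses):
  Option F: 3 − 0 = 3
  Option B: 1 − 2 = -1
  Option H: 1 − 2 = -1
  Option G: 1 − 2 = -1
Option F has the best Copeland score.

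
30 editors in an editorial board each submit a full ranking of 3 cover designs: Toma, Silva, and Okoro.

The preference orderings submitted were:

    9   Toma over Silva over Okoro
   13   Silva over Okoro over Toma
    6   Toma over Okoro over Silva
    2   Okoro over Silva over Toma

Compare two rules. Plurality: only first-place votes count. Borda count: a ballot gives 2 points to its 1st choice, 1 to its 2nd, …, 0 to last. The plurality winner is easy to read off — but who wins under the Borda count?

Silva

Plurality first-place counts: Toma 15, Silva 13, Okoro 2 → Toma.
Borda totals: Toma 30, Silva 37, Okoro 23 → Silva.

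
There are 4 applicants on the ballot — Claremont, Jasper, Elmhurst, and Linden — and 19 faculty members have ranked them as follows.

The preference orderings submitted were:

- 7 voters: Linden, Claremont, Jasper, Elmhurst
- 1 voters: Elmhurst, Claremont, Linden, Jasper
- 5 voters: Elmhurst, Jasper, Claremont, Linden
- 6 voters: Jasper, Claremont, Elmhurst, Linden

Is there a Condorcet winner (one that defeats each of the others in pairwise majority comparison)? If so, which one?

Jasper

Head-to-head results (19 voters total):
Claremont vs Jasper: Jasper wins 11–8.
Claremont vs Elmhurst: Claremont wins 13–6.
Claremont vs Linden: Claremont wins 12–7.
Jasper vs Elmhurst: Jasper wins 13–6.
Jasper vs Linden: Jasper wins 11–8.
Elmhurst vs Linden: Elmhurst wins 12–7.
Jasper beats each rival — Claremont (11–8), Elmhurst (13–6), Linden (11–8) — so Jasper is the Condorcet winner.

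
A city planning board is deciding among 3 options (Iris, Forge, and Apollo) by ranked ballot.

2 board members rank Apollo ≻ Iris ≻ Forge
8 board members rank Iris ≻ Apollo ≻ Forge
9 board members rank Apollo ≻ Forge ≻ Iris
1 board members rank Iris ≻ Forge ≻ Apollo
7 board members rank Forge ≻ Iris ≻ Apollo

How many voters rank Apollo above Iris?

Ballots ranking Apollo above Iris: 2+9 = 11.
Ballots ranking Iris above Apollo: 8+1+7 = 16.
So 11 of 27 voters prefer Apollo to Iris.

11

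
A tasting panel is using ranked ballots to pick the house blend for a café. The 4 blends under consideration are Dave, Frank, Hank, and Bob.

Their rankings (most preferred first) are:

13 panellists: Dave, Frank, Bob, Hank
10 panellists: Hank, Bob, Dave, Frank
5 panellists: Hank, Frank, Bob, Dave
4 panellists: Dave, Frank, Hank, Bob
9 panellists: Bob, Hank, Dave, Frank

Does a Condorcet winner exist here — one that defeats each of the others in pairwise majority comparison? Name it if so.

Head-to-head results (41 voters total):
Dave vs Frank: Dave wins 36–5.
Dave vs Hank: Hank wins 24–17.
Dave vs Bob: Bob wins 24–17.
Frank vs Hank: Hank wins 24–17.
Frank vs Bob: Frank wins 22–19.
Hank vs Bob: Bob wins 22–19.
No candidate beats all others: Dave beats Frank beats Bob beats Dave, a majority cycle.

No Condorcet winner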